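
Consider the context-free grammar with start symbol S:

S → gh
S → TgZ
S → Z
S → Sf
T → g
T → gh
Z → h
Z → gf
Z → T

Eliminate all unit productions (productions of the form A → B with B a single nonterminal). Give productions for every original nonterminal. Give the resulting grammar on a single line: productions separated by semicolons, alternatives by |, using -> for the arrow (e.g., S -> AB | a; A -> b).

S -> g | h | Sf | gf | gh | TgZ; T -> g | gh; Z -> g | h | gf | gh

Unit productions: S->Z, Z->T.
Unit pairs (A ⇒* B via units): (S,T), (S,Z), (Z,T).
S: inherits non-unit rules of {S, T, Z} → Sf | TgZ | g | gf | gh | h.
T: inherits non-unit rules of {T} → g | gh.
Z: inherits non-unit rules of {T, Z} → g | gf | gh | h.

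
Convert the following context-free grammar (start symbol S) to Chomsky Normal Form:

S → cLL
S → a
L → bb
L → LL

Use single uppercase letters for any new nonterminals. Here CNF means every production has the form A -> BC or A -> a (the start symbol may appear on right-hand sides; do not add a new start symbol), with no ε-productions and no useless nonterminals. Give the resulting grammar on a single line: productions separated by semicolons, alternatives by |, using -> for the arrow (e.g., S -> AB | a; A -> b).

S -> a | BC; A -> b; B -> c; C -> LL; L -> AA | LL

No ε-productions.
No unit productions to eliminate.
TERM: introduce A -> b, B -> c and substitute in every rule of length ≥2.
BIN: S -> BLL becomes S -> BC, C -> LL.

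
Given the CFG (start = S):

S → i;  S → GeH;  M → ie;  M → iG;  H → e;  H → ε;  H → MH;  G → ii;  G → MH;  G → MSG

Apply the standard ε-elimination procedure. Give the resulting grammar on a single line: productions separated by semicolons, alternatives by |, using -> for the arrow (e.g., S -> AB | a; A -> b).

Nullable set: {H}.
S -> GeH: H nullable, giving Ge | GeH.
G -> MH: H nullable, giving M | MH.
Drop H -> ε.
H -> MH: H nullable, giving M | MH.
Unchanged (no nullable symbols): S -> i; G -> MSG; G -> ii; H -> e; M -> iG; M -> ie.

S -> i | Ge | GeH; G -> M | MH | ii | MSG; H -> M | e | MH; M -> iG | ie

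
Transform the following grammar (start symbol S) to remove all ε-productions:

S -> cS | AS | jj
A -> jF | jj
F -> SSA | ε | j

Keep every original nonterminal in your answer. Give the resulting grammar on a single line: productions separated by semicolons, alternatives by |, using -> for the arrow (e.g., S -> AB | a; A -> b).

Nullable set: {F}.
A -> jF: F nullable, giving j | jF.
Drop F -> ε.
Unchanged (no nullable symbols): S -> AS; S -> cS; S -> jj; A -> jj; F -> SSA; F -> j.

S -> AS | cS | jj; A -> j | jF | jj; F -> j | SSA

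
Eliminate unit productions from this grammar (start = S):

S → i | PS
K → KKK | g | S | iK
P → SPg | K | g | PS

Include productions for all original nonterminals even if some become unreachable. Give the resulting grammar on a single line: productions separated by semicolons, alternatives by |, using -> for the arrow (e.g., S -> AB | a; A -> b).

Unit productions: K->S, P->K.
Unit pairs (A ⇒* B via units): (K,S), (P,K), (P,S).
S: inherits non-unit rules of {S} → PS | i.
K: inherits non-unit rules of {K, S} → KKK | PS | g | i | iK.
P: inherits non-unit rules of {K, P, S} → KKK | PS | SPg | g | i | iK.

S -> i | PS; K -> g | i | PS | iK | KKK; P -> g | i | PS | iK | KKK | SPg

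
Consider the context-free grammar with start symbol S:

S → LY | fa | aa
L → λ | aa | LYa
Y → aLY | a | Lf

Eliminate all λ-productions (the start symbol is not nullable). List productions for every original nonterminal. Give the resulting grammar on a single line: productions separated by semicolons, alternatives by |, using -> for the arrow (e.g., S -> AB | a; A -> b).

S -> Y | LY | aa | fa; L -> Ya | aa | LYa; Y -> a | f | Lf | aY | aLY

Nullable set: {L}.
S -> LY: L nullable, giving LY | Y.
Drop L -> λ.
L -> LYa: L nullable, giving LYa | Ya.
Y -> Lf: L nullable, giving Lf | f.
Y -> aLY: L nullable, giving aLY | aY.
Unchanged (no nullable symbols): S -> aa; S -> fa; L -> aa; Y -> a.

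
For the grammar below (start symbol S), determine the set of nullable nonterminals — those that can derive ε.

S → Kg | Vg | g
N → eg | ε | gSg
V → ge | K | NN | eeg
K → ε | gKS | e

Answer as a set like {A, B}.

Directly nullable (have an ε-rule): {K, N}.
V is nullable via V -> K (every symbol on the right is already known nullable).
Not nullable: S — each has a terminal in every rule's right-hand side or depends on a non-nullable symbol.

{K, N, V}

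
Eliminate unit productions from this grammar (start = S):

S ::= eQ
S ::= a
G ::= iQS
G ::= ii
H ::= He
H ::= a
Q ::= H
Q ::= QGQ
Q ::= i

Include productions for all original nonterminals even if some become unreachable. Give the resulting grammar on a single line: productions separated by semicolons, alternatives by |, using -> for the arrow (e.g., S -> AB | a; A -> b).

S -> a | eQ; G -> ii | iQS; H -> a | He; Q -> a | i | He | QGQ

Unit productions: Q->H.
Unit pairs (A ⇒* B via units): (Q,H).
S: inherits non-unit rules of {S} → a | eQ.
G: inherits non-unit rules of {G} → iQS | ii.
H: inherits non-unit rules of {H} → He | a.
Q: inherits non-unit rules of {H, Q} → He | QGQ | a | i.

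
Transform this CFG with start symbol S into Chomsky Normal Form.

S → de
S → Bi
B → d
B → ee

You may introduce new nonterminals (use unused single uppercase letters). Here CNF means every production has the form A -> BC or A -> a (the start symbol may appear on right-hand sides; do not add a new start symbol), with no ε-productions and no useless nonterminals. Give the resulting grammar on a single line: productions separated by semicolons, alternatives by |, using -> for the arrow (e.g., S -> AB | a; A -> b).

No ε-productions.
No unit productions to eliminate.
TERM: introduce D -> d, A -> e, C -> i and substitute in every rule of length ≥2.

S -> BC | DA; A -> e; B -> d | AA; C -> i; D -> d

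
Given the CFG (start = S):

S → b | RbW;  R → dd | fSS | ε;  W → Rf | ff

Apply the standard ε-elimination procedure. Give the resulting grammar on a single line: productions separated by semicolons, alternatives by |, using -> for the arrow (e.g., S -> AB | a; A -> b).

Nullable set: {R}.
S -> RbW: R nullable, giving RbW | bW.
Drop R -> ε.
W -> Rf: R nullable, giving Rf | f.
Unchanged (no nullable symbols): S -> b; R -> dd; R -> fSS; W -> ff.

S -> b | bW | RbW; R -> dd | fSS; W -> f | Rf | ff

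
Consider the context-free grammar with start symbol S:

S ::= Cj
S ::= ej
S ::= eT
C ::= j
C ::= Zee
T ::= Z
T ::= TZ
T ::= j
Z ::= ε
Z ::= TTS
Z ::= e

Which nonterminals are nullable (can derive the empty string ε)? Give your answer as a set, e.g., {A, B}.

{T, Z}

Directly nullable (have an ε-rule): {Z}.
T is nullable via T -> Z (every symbol on the right is already known nullable).
Not nullable: C, S — each has a terminal in every rule's right-hand side or depends on a non-nullable symbol.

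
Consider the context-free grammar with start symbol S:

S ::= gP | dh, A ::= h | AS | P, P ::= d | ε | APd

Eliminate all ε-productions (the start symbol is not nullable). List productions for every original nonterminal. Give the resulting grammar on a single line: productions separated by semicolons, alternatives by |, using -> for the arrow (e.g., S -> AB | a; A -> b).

Nullable set: {A, P}.
S -> gP: P nullable, giving g | gP.
A -> AS: A nullable, giving AS | S.
A -> P: P nullable, giving P.
Drop P -> ε.
P -> APd: A, P nullable, giving APd | Ad | Pd | d.
Unchanged (no nullable symbols): S -> dh; A -> h; P -> d.

S -> g | dh | gP; A -> P | S | h | AS; P -> d | Ad | Pd | APd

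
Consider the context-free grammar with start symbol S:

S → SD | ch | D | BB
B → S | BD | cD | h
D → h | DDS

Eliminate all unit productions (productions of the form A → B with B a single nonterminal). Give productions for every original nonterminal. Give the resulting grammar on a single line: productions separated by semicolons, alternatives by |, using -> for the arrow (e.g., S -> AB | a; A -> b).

Unit productions: B->S, S->D.
Unit pairs (A ⇒* B via units): (B,D), (B,S), (S,D).
S: inherits non-unit rules of {D, S} → BB | DDS | SD | ch | h.
B: inherits non-unit rules of {B, D, S} → BB | BD | DDS | SD | cD | ch | h.
D: inherits non-unit rules of {D} → DDS | h.

S -> h | BB | SD | ch | DDS; B -> h | BB | BD | SD | cD | ch | DDS; D -> h | DDS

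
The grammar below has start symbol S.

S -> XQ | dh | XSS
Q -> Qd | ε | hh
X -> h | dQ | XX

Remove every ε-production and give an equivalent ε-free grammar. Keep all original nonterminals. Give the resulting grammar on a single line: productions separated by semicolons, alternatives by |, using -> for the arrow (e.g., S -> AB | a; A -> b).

S -> X | XQ | dh | XSS; Q -> d | Qd | hh; X -> d | h | XX | dQ

Nullable set: {Q}.
S -> XQ: Q nullable, giving X | XQ.
Drop Q -> ε.
Q -> Qd: Q nullable, giving Qd | d.
X -> dQ: Q nullable, giving d | dQ.
Unchanged (no nullable symbols): S -> XSS; S -> dh; Q -> hh; X -> XX; X -> h.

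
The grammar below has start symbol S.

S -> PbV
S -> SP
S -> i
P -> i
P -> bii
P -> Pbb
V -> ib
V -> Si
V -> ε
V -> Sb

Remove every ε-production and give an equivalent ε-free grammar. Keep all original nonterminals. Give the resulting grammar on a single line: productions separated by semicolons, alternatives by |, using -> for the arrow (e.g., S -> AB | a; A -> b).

Nullable set: {V}.
S -> PbV: V nullable, giving Pb | PbV.
Drop V -> ε.
Unchanged (no nullable symbols): S -> SP; S -> i; P -> Pbb; P -> bii; P -> i; V -> Sb; V -> Si; V -> ib.

S -> i | Pb | SP | PbV; P -> i | Pbb | bii; V -> Sb | Si | ib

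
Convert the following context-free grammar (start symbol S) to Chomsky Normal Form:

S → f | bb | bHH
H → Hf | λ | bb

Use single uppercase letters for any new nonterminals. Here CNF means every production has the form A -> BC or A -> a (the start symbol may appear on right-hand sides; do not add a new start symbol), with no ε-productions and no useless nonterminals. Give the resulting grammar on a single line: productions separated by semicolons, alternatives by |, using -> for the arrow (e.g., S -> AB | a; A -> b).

S -> b | f | BB | BC | BH; A -> f; B -> b; C -> HH; H -> f | BB | HA

Nullable: {H}; after ε-elimination: S -> b | f | bH | bb | bHH; H -> f | Hf | bb.
No unit productions to eliminate.
TERM: introduce B -> b, A -> f and substitute in every rule of length ≥2.
BIN: S -> BHH becomes S -> BC, C -> HH.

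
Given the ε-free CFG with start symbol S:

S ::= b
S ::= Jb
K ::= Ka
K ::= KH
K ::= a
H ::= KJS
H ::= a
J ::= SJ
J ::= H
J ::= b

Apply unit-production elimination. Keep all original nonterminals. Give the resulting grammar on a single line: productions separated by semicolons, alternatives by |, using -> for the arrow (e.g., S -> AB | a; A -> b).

S -> b | Jb; H -> a | KJS; J -> a | b | SJ | KJS; K -> a | KH | Ka

Unit productions: J->H.
Unit pairs (A ⇒* B via units): (J,H).
S: inherits non-unit rules of {S} → Jb | b.
H: inherits non-unit rules of {H} → KJS | a.
J: inherits non-unit rules of {H, J} → KJS | SJ | a | b.
K: inherits non-unit rules of {K} → KH | Ka | a.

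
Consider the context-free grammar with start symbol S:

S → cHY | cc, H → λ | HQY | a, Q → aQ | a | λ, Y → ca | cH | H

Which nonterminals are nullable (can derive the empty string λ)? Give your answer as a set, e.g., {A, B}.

Directly nullable (have an ε-rule): {H, Q}.
Y is nullable via Y -> H (every symbol on the right is already known nullable).
Not nullable: S — each has a terminal in every rule's right-hand side or depends on a non-nullable symbol.

{H, Q, Y}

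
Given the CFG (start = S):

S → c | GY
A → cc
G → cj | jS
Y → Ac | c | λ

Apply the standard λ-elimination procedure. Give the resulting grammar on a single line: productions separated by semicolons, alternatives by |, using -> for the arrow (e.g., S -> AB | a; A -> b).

S -> G | c | GY; A -> cc; G -> cj | jS; Y -> c | Ac

Nullable set: {Y}.
S -> GY: Y nullable, giving G | GY.
Drop Y -> λ.
Unchanged (no nullable symbols): S -> c; A -> cc; G -> cj; G -> jS; Y -> Ac; Y -> c.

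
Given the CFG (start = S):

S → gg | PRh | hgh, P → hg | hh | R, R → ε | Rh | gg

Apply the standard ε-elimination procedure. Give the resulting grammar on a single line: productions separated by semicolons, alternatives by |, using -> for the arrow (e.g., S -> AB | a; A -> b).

Nullable set: {P, R}.
S -> PRh: P, R nullable, giving PRh | Ph | Rh | h.
P -> R: R nullable, giving R.
Drop R -> ε.
R -> Rh: R nullable, giving Rh | h.
Unchanged (no nullable symbols): S -> gg; S -> hgh; P -> hg; P -> hh; R -> gg.

S -> h | Ph | Rh | gg | PRh | hgh; P -> R | hg | hh; R -> h | Rh | gg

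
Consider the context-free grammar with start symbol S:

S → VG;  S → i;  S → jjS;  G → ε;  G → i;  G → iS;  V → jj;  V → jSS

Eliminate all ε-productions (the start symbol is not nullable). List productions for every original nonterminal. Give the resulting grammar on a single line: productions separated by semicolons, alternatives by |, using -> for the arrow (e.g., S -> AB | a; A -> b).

Nullable set: {G}.
S -> VG: G nullable, giving V | VG.
Drop G -> ε.
Unchanged (no nullable symbols): S -> i; S -> jjS; G -> i; G -> iS; V -> jSS; V -> jj.

S -> V | i | VG | jjS; G -> i | iS; V -> jj | jSS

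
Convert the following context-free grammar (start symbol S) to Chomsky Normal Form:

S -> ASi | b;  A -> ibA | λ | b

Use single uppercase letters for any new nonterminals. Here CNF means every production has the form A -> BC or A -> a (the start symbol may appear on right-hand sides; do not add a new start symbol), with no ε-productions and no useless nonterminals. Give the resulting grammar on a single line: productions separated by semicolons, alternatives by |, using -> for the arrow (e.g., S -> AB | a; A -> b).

Nullable: {A}; after ε-elimination: S -> b | Si | ASi; A -> b | ib | ibA.
No unit productions to eliminate.
TERM: introduce C -> b, B -> i and substitute in every rule of length ≥2.
BIN: A -> BCA becomes A -> BD, D -> CA; S -> ASB becomes S -> AE, E -> SB.

S -> b | AE | SB; A -> b | BC | BD; B -> i; C -> b; D -> CA; E -> SB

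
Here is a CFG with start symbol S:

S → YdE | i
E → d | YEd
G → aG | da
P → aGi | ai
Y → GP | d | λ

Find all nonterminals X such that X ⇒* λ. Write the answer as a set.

{Y}

Directly nullable (have an ε-rule): {Y}.
Not nullable: E, G, P, S — each has a terminal in every rule's right-hand side or depends on a non-nullable symbol.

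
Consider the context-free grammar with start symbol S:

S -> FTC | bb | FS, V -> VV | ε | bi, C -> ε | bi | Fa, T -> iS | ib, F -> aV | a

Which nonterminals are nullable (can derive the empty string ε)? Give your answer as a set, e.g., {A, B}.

Directly nullable (have an ε-rule): {C, V}.
Not nullable: F, S, T — each has a terminal in every rule's right-hand side or depends on a non-nullable symbol.

{C, V}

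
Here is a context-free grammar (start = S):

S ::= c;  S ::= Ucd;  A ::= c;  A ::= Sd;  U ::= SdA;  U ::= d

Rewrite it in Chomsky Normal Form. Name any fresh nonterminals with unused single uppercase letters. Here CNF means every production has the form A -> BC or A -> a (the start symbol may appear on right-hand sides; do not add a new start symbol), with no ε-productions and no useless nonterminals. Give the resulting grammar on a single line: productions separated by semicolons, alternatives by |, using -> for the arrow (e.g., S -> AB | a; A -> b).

S -> c | UD; A -> c | SB; B -> d; C -> c; D -> CB; E -> BA; U -> d | SE

No ε-productions.
No unit productions to eliminate.
TERM: introduce C -> c, B -> d and substitute in every rule of length ≥2.
BIN: S -> UCB becomes S -> UD, D -> CB; U -> SBA becomes U -> SE, E -> BA.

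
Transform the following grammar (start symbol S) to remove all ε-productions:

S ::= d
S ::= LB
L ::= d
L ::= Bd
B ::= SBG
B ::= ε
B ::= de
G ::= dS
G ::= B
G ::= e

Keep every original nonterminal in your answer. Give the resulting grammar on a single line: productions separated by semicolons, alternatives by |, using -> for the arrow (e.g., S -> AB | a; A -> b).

Nullable set: {B, G}.
S -> LB: B nullable, giving L | LB.
Drop B -> ε.
B -> SBG: B, G nullable, giving S | SB | SBG | SG.
G -> B: B nullable, giving B.
L -> Bd: B nullable, giving Bd | d.
Unchanged (no nullable symbols): S -> d; B -> de; G -> dS; G -> e; L -> d.

S -> L | d | LB; B -> S | SB | SG | de | SBG; G -> B | e | dS; L -> d | Bd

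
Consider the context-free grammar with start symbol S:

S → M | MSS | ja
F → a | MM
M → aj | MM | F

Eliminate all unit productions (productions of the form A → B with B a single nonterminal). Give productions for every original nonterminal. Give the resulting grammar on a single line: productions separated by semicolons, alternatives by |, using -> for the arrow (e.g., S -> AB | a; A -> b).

Unit productions: M->F, S->M.
Unit pairs (A ⇒* B via units): (M,F), (S,F), (S,M).
S: inherits non-unit rules of {F, M, S} → MM | MSS | a | aj | ja.
F: inherits non-unit rules of {F} → MM | a.
M: inherits non-unit rules of {F, M} → MM | a | aj.

S -> a | MM | aj | ja | MSS; F -> a | MM; M -> a | MM | aj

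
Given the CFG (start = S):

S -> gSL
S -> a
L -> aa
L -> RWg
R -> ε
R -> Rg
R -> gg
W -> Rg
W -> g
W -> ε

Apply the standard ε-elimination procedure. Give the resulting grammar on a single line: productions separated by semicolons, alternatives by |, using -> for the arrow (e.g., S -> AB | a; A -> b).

Nullable set: {R, W}.
L -> RWg: R, W nullable, giving RWg | Rg | Wg | g.
Drop R -> ε.
R -> Rg: R nullable, giving Rg | g.
Drop W -> ε.
W -> Rg: R nullable, giving Rg | g.
Unchanged (no nullable symbols): S -> a; S -> gSL; L -> aa; R -> gg; W -> g.

S -> a | gSL; L -> g | Rg | Wg | aa | RWg; R -> g | Rg | gg; W -> g | Rg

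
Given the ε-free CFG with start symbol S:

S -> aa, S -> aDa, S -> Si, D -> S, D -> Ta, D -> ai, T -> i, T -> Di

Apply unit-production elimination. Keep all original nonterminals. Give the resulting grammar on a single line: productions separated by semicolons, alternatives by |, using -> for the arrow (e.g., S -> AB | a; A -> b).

Unit productions: D->S.
Unit pairs (A ⇒* B via units): (D,S).
S: inherits non-unit rules of {S} → Si | aDa | aa.
D: inherits non-unit rules of {D, S} → Si | Ta | aDa | aa | ai.
T: inherits non-unit rules of {T} → Di | i.

S -> Si | aa | aDa; D -> Si | Ta | aa | ai | aDa; T -> i | Di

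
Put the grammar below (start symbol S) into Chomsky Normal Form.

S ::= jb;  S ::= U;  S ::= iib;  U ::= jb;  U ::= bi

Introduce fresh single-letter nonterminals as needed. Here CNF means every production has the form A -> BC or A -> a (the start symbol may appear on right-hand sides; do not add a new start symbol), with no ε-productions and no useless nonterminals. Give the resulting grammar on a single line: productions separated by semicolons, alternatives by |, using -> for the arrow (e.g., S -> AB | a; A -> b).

S -> AB | BD | CA; A -> b; B -> i; C -> j; D -> BA

No ε-productions.
After unit-elimination: S -> bi | jb | iib; U -> bi | jb.
TERM: introduce A -> b, B -> i, C -> j and substitute in every rule of length ≥2.
BIN: S -> BBA becomes S -> BD, D -> BA.
Drop unreachable/unproductive: U.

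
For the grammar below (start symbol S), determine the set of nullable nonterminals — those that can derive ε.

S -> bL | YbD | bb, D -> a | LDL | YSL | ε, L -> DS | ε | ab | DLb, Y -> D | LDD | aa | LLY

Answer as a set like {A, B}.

Directly nullable (have an ε-rule): {D, L}.
Y is nullable via Y -> D (every symbol on the right is already known nullable).
Not nullable: S — each has a terminal in every rule's right-hand side or depends on a non-nullable symbol.

{D, L, Y}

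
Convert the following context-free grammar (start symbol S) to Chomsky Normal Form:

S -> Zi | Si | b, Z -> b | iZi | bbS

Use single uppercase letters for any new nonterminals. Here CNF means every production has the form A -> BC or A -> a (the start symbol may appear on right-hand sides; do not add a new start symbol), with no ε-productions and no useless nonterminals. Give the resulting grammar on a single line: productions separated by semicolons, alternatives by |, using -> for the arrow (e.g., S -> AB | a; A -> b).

S -> b | SA | ZA; A -> i; B -> b; C -> ZA; D -> BS; Z -> b | AC | BD

No ε-productions.
No unit productions to eliminate.
TERM: introduce B -> b, A -> i and substitute in every rule of length ≥2.
BIN: Z -> AZA becomes Z -> AC, C -> ZA; Z -> BBS becomes Z -> BD, D -> BS.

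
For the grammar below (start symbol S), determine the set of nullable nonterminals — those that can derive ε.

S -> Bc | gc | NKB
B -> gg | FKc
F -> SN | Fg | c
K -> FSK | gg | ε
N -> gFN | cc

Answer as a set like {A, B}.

Directly nullable (have an ε-rule): {K}.
Not nullable: B, F, N, S — each has a terminal in every rule's right-hand side or depends on a non-nullable symbol.

{K}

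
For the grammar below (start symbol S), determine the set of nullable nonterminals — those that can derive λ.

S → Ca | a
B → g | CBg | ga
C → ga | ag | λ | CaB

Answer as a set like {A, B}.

{C}

Directly nullable (have an ε-rule): {C}.
Not nullable: B, S — each has a terminal in every rule's right-hand side or depends on a non-nullable symbol.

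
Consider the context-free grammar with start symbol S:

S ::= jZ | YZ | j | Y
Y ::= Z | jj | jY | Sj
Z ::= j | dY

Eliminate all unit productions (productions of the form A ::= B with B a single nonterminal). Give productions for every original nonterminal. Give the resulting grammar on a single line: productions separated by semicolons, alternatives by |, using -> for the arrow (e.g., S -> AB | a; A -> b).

Unit productions: S->Y, Y->Z.
Unit pairs (A ⇒* B via units): (S,Y), (S,Z), (Y,Z).
S: inherits non-unit rules of {S, Y, Z} → Sj | YZ | dY | j | jY | jZ | jj.
Y: inherits non-unit rules of {Y, Z} → Sj | dY | j | jY | jj.
Z: inherits non-unit rules of {Z} → dY | j.

S -> j | Sj | YZ | dY | jY | jZ | jj; Y -> j | Sj | dY | jY | jj; Z -> j | dY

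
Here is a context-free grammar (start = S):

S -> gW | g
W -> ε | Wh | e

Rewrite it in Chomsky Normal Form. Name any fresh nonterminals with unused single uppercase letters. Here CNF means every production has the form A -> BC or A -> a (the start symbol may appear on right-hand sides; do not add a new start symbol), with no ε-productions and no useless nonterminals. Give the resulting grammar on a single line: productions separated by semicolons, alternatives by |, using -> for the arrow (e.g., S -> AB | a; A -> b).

Nullable: {W}; after ε-elimination: S -> g | gW; W -> e | h | Wh.
No unit productions to eliminate.
TERM: introduce A -> g, B -> h and substitute in every rule of length ≥2.

S -> g | AW; A -> g; B -> h; W -> e | h | WB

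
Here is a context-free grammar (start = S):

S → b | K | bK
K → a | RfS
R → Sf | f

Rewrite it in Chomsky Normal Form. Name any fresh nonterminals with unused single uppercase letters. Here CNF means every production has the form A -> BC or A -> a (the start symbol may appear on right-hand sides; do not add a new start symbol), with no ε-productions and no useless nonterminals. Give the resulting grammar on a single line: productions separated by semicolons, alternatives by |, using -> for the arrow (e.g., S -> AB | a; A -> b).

S -> a | b | BK | RD; A -> f; B -> b; C -> AS; D -> AS; K -> a | RC; R -> f | SA

No ε-productions.
After unit-elimination: S -> a | b | bK | RfS; K -> a | RfS; R -> f | Sf.
TERM: introduce B -> b, A -> f and substitute in every rule of length ≥2.
BIN: K -> RAS becomes K -> RC, C -> AS; S -> RAS becomes S -> RD, D -> AS.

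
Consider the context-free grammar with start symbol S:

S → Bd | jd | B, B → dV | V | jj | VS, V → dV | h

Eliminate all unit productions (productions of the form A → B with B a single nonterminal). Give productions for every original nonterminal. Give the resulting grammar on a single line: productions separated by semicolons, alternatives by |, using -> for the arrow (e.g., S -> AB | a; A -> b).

Unit productions: B->V, S->B.
Unit pairs (A ⇒* B via units): (B,V), (S,B), (S,V).
S: inherits non-unit rules of {B, S, V} → Bd | VS | dV | h | jd | jj.
B: inherits non-unit rules of {B, V} → VS | dV | h | jj.
V: inherits non-unit rules of {V} → dV | h.

S -> h | Bd | VS | dV | jd | jj; B -> h | VS | dV | jj; V -> h | dV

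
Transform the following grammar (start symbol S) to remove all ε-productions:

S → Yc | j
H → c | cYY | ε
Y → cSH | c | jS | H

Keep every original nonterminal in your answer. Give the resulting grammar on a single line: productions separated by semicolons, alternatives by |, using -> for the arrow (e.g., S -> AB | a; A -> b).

S -> c | j | Yc; H -> c | cY | cYY; Y -> H | c | cS | jS | cSH

Nullable set: {H, Y}.
S -> Yc: Y nullable, giving Yc | c.
Drop H -> ε.
H -> cYY: Y, Y nullable, giving c | cY | cYY.
Y -> H: H nullable, giving H.
Y -> cSH: H nullable, giving cS | cSH.
Unchanged (no nullable symbols): S -> j; H -> c; Y -> c; Y -> jS.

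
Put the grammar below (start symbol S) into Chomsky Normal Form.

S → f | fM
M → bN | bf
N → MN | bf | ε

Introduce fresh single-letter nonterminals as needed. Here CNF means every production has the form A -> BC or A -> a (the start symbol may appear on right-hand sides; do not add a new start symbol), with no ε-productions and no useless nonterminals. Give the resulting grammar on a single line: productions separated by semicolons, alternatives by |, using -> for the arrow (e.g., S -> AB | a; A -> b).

Nullable: {N}; after ε-elimination: S -> f | fM; M -> b | bN | bf; N -> M | MN | bf.
After unit-elimination: S -> f | fM; M -> b | bN | bf; N -> b | MN | bN | bf.
TERM: introduce A -> b, B -> f and substitute in every rule of length ≥2.

S -> f | BM; A -> b; B -> f; M -> b | AB | AN; N -> b | AB | AN | MN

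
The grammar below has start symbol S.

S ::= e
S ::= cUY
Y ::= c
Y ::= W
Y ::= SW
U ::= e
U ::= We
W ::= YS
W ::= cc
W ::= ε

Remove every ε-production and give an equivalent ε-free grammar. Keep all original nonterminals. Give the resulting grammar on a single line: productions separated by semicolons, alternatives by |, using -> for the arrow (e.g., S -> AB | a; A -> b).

S -> e | cU | cUY; U -> e | We; W -> S | YS | cc; Y -> S | W | c | SW

Nullable set: {W, Y}.
S -> cUY: Y nullable, giving cU | cUY.
U -> We: W nullable, giving We | e.
Drop W -> ε.
W -> YS: Y nullable, giving S | YS.
Y -> SW: W nullable, giving S | SW.
Y -> W: W nullable, giving W.
Unchanged (no nullable symbols): S -> e; U -> e; W -> cc; Y -> c.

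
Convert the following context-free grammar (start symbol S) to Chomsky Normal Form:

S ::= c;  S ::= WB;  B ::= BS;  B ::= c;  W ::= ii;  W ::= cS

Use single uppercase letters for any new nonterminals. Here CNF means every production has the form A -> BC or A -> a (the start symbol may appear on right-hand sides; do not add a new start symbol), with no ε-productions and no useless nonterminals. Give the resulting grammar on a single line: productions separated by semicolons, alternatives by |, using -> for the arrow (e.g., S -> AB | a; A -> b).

S -> c | WB; A -> c; B -> c | BS; C -> i; W -> AS | CC

No ε-productions.
No unit productions to eliminate.
TERM: introduce A -> c, C -> i and substitute in every rule of length ≥2.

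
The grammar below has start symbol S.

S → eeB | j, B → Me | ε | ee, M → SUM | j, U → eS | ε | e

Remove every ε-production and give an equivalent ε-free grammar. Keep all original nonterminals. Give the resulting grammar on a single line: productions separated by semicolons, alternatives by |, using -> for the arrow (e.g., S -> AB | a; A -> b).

Nullable set: {B, U}.
S -> eeB: B nullable, giving ee | eeB.
Drop B -> ε.
M -> SUM: U nullable, giving SM | SUM.
Drop U -> ε.
Unchanged (no nullable symbols): S -> j; B -> Me; B -> ee; M -> j; U -> e; U -> eS.

S -> j | ee | eeB; B -> Me | ee; M -> j | SM | SUM; U -> e | eS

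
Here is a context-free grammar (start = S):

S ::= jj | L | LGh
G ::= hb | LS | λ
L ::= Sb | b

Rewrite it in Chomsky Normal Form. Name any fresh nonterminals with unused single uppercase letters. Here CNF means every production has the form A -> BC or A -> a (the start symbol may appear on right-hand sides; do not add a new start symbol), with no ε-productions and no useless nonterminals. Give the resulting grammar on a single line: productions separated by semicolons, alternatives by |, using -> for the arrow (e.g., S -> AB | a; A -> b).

Nullable: {G}; after ε-elimination: S -> L | Lh | jj | LGh; G -> LS | hb; L -> b | Sb.
After unit-elimination: S -> b | Lh | Sb | jj | LGh; G -> LS | hb; L -> b | Sb.
TERM: introduce B -> b, A -> h, C -> j and substitute in every rule of length ≥2.
BIN: S -> LGA becomes S -> LD, D -> GA.

S -> b | CC | LA | LD | SB; A -> h; B -> b; C -> j; D -> GA; G -> AB | LS; L -> b | SB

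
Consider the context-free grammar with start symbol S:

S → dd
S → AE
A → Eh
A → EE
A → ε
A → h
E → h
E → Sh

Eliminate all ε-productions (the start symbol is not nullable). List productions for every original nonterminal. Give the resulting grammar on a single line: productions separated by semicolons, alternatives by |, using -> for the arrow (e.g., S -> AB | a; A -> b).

S -> E | AE | dd; A -> h | EE | Eh; E -> h | Sh

Nullable set: {A}.
S -> AE: A nullable, giving AE | E.
Drop A -> ε.
Unchanged (no nullable symbols): S -> dd; A -> EE; A -> Eh; A -> h; E -> Sh; E -> h.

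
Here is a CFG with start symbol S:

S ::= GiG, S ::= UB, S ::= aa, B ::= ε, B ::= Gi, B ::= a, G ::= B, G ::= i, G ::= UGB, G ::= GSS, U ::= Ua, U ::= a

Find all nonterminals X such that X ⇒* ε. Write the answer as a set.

Directly nullable (have an ε-rule): {B}.
G is nullable via G -> B (every symbol on the right is already known nullable).
Not nullable: S, U — each has a terminal in every rule's right-hand side or depends on a non-nullable symbol.

{B, G}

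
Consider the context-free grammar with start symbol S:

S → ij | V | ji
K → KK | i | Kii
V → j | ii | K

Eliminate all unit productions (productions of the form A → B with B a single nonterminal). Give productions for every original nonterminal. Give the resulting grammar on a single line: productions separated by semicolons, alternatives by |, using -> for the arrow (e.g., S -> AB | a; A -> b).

S -> i | j | KK | ii | ij | ji | Kii; K -> i | KK | Kii; V -> i | j | KK | ii | Kii

Unit productions: S->V, V->K.
Unit pairs (A ⇒* B via units): (S,K), (S,V), (V,K).
S: inherits non-unit rules of {K, S, V} → KK | Kii | i | ii | ij | j | ji.
K: inherits non-unit rules of {K} → KK | Kii | i.
V: inherits non-unit rules of {K, V} → KK | Kii | i | ii | j.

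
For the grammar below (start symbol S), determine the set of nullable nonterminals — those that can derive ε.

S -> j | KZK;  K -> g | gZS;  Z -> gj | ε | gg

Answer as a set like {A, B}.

{Z}

Directly nullable (have an ε-rule): {Z}.
Not nullable: K, S — each has a terminal in every rule's right-hand side or depends on a non-nullable symbol.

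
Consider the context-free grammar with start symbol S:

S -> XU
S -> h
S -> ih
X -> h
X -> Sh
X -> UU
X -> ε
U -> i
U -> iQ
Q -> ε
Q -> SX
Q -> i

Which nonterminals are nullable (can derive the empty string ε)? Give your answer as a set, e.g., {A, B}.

{Q, X}

Directly nullable (have an ε-rule): {Q, X}.
Not nullable: S, U — each has a terminal in every rule's right-hand side or depends on a non-nullable symbol.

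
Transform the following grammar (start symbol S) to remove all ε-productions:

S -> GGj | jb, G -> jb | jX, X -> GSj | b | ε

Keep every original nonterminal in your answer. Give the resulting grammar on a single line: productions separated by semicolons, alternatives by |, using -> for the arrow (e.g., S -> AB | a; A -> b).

Nullable set: {X}.
G -> jX: X nullable, giving j | jX.
Drop X -> ε.
Unchanged (no nullable symbols): S -> GGj; S -> jb; G -> jb; X -> GSj; X -> b.

S -> jb | GGj; G -> j | jX | jb; X -> b | GSj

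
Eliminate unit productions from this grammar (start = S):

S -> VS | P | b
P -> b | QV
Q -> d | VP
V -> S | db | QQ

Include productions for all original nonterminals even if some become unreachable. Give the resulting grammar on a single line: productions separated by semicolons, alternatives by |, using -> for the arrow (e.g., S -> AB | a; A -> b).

Unit productions: S->P, V->S.
Unit pairs (A ⇒* B via units): (S,P), (V,P), (V,S).
S: inherits non-unit rules of {P, S} → QV | VS | b.
P: inherits non-unit rules of {P} → QV | b.
Q: inherits non-unit rules of {Q} → VP | d.
V: inherits non-unit rules of {P, S, V} → QQ | QV | VS | b | db.

S -> b | QV | VS; P -> b | QV; Q -> d | VP; V -> b | QQ | QV | VS | db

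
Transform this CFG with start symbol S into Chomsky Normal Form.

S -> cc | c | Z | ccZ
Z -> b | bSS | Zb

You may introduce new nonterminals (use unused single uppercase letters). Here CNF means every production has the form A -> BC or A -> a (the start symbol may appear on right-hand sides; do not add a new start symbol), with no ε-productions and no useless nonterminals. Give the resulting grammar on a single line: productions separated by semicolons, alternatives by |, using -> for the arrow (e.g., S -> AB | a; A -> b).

S -> b | c | AC | BB | BD | ZA; A -> b; B -> c; C -> SS; D -> BZ; E -> SS; Z -> b | AE | ZA

No ε-productions.
After unit-elimination: S -> b | c | Zb | cc | bSS | ccZ; Z -> b | Zb | bSS.
TERM: introduce A -> b, B -> c and substitute in every rule of length ≥2.
BIN: S -> ASS becomes S -> AC, C -> SS; S -> BBZ becomes S -> BD, D -> BZ; Z -> ASS becomes Z -> AE, E -> SS.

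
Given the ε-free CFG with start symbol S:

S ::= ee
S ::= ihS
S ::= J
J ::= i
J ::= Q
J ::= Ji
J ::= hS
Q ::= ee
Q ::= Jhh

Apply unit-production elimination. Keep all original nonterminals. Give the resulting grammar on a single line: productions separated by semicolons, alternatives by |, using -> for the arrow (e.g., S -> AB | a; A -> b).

S -> i | Ji | ee | hS | Jhh | ihS; J -> i | Ji | ee | hS | Jhh; Q -> ee | Jhh

Unit productions: J->Q, S->J.
Unit pairs (A ⇒* B via units): (J,Q), (S,J), (S,Q).
S: inherits non-unit rules of {J, Q, S} → Jhh | Ji | ee | hS | i | ihS.
J: inherits non-unit rules of {J, Q} → Jhh | Ji | ee | hS | i.
Q: inherits non-unit rules of {Q} → Jhh | ee.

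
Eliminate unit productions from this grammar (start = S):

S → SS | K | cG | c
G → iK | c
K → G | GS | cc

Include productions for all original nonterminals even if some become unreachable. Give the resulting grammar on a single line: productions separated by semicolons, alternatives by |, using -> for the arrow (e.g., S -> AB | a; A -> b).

Unit productions: K->G, S->K.
Unit pairs (A ⇒* B via units): (K,G), (S,G), (S,K).
S: inherits non-unit rules of {G, K, S} → GS | SS | c | cG | cc | iK.
G: inherits non-unit rules of {G} → c | iK.
K: inherits non-unit rules of {G, K} → GS | c | cc | iK.

S -> c | GS | SS | cG | cc | iK; G -> c | iK; K -> c | GS | cc | iK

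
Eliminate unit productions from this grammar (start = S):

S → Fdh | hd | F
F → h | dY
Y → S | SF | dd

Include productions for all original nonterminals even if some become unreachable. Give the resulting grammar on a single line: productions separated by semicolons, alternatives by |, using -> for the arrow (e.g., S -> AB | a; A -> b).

Unit productions: S->F, Y->S.
Unit pairs (A ⇒* B via units): (S,F), (Y,F), (Y,S).
S: inherits non-unit rules of {F, S} → Fdh | dY | h | hd.
F: inherits non-unit rules of {F} → dY | h.
Y: inherits non-unit rules of {F, S, Y} → Fdh | SF | dY | dd | h | hd.

S -> h | dY | hd | Fdh; F -> h | dY; Y -> h | SF | dY | dd | hd | Fdh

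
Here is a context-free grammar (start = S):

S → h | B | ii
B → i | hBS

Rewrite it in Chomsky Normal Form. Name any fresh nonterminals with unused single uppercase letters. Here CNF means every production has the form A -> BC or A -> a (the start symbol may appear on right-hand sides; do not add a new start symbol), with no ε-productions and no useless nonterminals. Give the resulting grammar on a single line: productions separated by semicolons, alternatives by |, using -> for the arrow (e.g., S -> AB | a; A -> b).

No ε-productions.
After unit-elimination: S -> h | i | ii | hBS; B -> i | hBS.
TERM: introduce A -> h, C -> i and substitute in every rule of length ≥2.
BIN: B -> ABS becomes B -> AD, D -> BS; S -> ABS becomes S -> AE, E -> BS.

S -> h | i | AE | CC; A -> h; B -> i | AD; C -> i; D -> BS; E -> BS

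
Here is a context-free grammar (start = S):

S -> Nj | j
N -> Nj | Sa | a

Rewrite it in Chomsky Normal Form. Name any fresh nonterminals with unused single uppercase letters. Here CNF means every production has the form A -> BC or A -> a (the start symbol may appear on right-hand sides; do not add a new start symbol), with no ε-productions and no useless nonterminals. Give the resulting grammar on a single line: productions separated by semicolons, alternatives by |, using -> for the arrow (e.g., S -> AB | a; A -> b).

No ε-productions.
No unit productions to eliminate.
TERM: introduce B -> a, A -> j and substitute in every rule of length ≥2.

S -> j | NA; A -> j; B -> a; N -> a | NA | SB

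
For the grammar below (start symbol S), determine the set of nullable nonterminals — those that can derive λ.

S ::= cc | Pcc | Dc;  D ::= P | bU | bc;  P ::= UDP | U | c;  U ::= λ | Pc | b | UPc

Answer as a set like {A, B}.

Directly nullable (have an ε-rule): {U}.
P is nullable via P -> U (every symbol on the right is already known nullable).
D is nullable via D -> P (every symbol on the right is already known nullable).
Not nullable: S — each has a terminal in every rule's right-hand side or depends on a non-nullable symbol.

{D, P, U}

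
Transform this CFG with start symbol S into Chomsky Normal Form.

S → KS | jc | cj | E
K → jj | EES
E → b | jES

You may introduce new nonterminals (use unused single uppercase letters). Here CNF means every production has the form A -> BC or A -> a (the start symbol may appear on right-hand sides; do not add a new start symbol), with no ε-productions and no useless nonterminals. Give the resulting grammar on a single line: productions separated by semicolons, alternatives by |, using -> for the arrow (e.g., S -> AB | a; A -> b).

No ε-productions.
After unit-elimination: S -> b | KS | cj | jc | jES; E -> b | jES; K -> jj | EES.
TERM: introduce B -> c, A -> j and substitute in every rule of length ≥2.
BIN: E -> AES becomes E -> AC, C -> ES; K -> EES becomes K -> ED, D -> ES; S -> AES becomes S -> AF, F -> ES.

S -> b | AB | AF | BA | KS; A -> j; B -> c; C -> ES; D -> ES; E -> b | AC; F -> ES; K -> AA | ED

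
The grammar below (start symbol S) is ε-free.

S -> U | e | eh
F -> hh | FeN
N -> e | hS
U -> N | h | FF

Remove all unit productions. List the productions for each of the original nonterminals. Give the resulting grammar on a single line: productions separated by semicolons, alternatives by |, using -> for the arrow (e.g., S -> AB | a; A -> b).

Unit productions: S->U, U->N.
Unit pairs (A ⇒* B via units): (S,N), (S,U), (U,N).
S: inherits non-unit rules of {N, S, U} → FF | e | eh | h | hS.
F: inherits non-unit rules of {F} → FeN | hh.
N: inherits non-unit rules of {N} → e | hS.
U: inherits non-unit rules of {N, U} → FF | e | h | hS.

S -> e | h | FF | eh | hS; F -> hh | FeN; N -> e | hS; U -> e | h | FF | hS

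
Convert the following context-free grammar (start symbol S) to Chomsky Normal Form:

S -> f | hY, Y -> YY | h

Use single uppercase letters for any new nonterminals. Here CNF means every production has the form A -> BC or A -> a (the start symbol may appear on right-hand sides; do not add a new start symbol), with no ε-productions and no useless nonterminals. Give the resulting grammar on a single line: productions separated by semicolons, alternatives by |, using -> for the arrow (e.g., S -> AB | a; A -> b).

No ε-productions.
No unit productions to eliminate.
TERM: introduce A -> h and substitute in every rule of length ≥2.

S -> f | AY; A -> h; Y -> h | YY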